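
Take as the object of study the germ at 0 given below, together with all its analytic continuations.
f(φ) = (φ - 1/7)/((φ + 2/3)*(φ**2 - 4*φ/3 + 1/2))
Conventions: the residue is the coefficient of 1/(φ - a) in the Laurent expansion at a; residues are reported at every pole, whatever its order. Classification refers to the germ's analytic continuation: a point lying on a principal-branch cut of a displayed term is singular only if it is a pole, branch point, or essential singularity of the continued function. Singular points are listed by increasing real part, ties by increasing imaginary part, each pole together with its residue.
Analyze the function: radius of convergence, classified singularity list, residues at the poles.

Radius of convergence at 0: 2/3.
At -2/3: a pole of order 1; residue -34/77.
At (2/3) - ((1/6)*sqrt(2))*i: a pole of order 1; residue (17/77) + ((95/154)*sqrt(2))*i.
At (2/3) + ((1/6)*sqrt(2))*i: a pole of order 1; residue (17/77) - ((95/154)*sqrt(2))*i.

Denominator factor (φ + 2/3): pole of order 1 at -2/3, modulus 2/3.
Denominator factor (φ**2 - 4*φ/3 + 1/2): discriminant -2/9, complex-conjugate roots (2/3) + ((1/6)*sqrt(2))*i and (2/3) - ((1/6)*sqrt(2))*i; poles of order 1, moduli (1/2)*sqrt(2) and (1/2)*sqrt(2).
The radius of convergence is the smallest modulus among the singular points: 2/3.
At the order-1 pole -2/3 set g(φ) = (φ - (-2/3))*f(φ) = (φ - 1/7)/(φ**2 - 4*φ/3 + 1/2).
Simple pole: residue = g(a) at a = -2/3, which is -34/77.
The factor φ**2 - 4*φ/3 + 1/2 splits as (φ - a)(φ - a') with a = (2/3) - ((1/6)*sqrt(2))*i, a' = (2/3) + ((1/6)*sqrt(2))*i. At the order-1 pole a set g(φ) = (φ - a)*f(φ) = [(φ - 1/7)/(φ + 2/3)] / (φ - a').
Simple pole: residue = g(a) at a = (2/3) - ((1/6)*sqrt(2))*i, which is (17/77) + ((95/154)*sqrt(2))*i.
The factor φ**2 - 4*φ/3 + 1/2 splits as (φ - a)(φ - a') with a = (2/3) + ((1/6)*sqrt(2))*i, a' = (2/3) - ((1/6)*sqrt(2))*i. At the order-1 pole a set g(φ) = (φ - a)*f(φ) = [(φ - 1/7)/(φ + 2/3)] / (φ - a').
Simple pole: residue = g(a) at a = (2/3) + ((1/6)*sqrt(2))*i, which is (17/77) - ((95/154)*sqrt(2))*i.
List the singular points by increasing real part (a conjugate pair: the negative imaginary part first).


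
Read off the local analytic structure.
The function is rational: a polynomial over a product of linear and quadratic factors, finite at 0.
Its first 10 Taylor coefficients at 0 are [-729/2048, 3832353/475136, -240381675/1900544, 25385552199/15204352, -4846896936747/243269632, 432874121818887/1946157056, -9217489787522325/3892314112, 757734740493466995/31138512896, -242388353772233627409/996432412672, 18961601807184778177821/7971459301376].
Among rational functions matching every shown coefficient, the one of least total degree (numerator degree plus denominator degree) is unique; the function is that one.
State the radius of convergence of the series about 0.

No rational of total degree below 8 reproduces all 10 coefficients; solving the [2/6] Pade equations on them gives f(w) = (2*w**2/3 + 7*w/29 + 1/4)/(w**2 - 7*w - 8/9)**3, whose expansion matches every shown term.
Denominator factor (w**2 - 7*w - 8/9)^3: discriminant 473/9, real irrational roots 7/2 + (1/6)*sqrt(473) and 7/2 - (1/6)*sqrt(473); poles of order 3, moduli 7/2 + (1/6)*sqrt(473) and -7/2 + (1/6)*sqrt(473).
The radius of convergence is the smallest modulus among the singular points: -7/2 + (1/6)*sqrt(473).

The radius of convergence is -7/2 + (1/6)*sqrt(473).


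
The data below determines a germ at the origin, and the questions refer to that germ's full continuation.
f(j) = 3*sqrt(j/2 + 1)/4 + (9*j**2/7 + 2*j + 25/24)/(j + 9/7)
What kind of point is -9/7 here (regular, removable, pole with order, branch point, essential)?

The point is a pole of order 1.

The denominator factor j + 9/7 vanishes at -9/7 and appears to the power 1; the numerator there equals 4903/8232, nonzero, and no other factor vanishes.
The branch terms are analytic at this point.
Hence a pole whose order is the multiplicity, 1.


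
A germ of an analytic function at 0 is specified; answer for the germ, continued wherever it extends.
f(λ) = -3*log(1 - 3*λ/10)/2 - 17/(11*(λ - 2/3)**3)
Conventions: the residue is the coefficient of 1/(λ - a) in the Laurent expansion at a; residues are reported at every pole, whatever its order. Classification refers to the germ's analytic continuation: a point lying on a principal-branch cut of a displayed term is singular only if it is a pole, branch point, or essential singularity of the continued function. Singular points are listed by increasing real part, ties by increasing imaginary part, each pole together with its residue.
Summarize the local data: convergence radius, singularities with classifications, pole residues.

Denominator factor (λ - 2/3)^3: pole of order 3 at 2/3, modulus 2/3.
Branch term (-3/2)*log(1 - λ/(10/3)): its argument vanishes at λ = 10/3, a logarithmic branch point, modulus 10/3.
The radius of convergence is the smallest modulus among the singular points: 2/3.
The branch term is analytic at 2/3 and contributes nothing to the residue; only the rational part matters.
At the order-3 pole 2/3 set g(λ) = (λ - (2/3))^3*(rational part) = -17/11.
Order-3 pole: residue = g''(a)/2; g''(2/3) = 0, so the residue is 0.
List the singular points by increasing real part (a conjugate pair: the negative imaginary part first).

Radius of convergence at 0: 2/3.
At 2/3: a pole of order 3; residue 0.
At 10/3: a logarithmic branch point.


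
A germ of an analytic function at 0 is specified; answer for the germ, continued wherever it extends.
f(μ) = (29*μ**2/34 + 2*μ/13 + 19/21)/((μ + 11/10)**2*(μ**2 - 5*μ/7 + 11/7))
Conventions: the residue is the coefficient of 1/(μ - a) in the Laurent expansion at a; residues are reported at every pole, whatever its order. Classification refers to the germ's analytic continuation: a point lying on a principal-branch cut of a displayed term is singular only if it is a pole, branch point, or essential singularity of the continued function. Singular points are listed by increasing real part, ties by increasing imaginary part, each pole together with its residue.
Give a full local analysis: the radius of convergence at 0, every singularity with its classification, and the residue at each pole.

Denominator factor (μ + 11/10)^2: pole of order 2 at -11/10, modulus 11/10.
Denominator factor (μ**2 - 5*μ/7 + 11/7): discriminant -283/49, complex-conjugate roots (5/14) + ((1/14)*sqrt(283))*i and (5/14) - ((1/14)*sqrt(283))*i; poles of order 1, moduli (1/7)*sqrt(77) and (1/7)*sqrt(77).
The radius of convergence is the smallest modulus among the singular points: 11/10.
At the order-2 pole -11/10 set g(μ) = (μ - (-11/10))^2*f(μ) = (29*μ**2/34 + 2*μ/13 + 19/21)/(μ**2 - 5*μ/7 + 11/7).
Order-2 pole: residue = g'(a); g'(-11/10) = -107595350/1377936989, so the residue is -107595350/1377936989.
The factor μ**2 - 5*μ/7 + 11/7 splits as (μ - a)(μ - a') with a = (5/14) - ((1/14)*sqrt(283))*i, a' = (5/14) + ((1/14)*sqrt(283))*i. At the order-1 pole a set g(μ) = (μ - a)*f(μ) = [(29*μ**2/34 + 2*μ/13 + 19/21)/(μ + 11/10)**2] / (μ - a').
Simple pole: residue = g(a) at a = (5/14) - ((1/14)*sqrt(283))*i, which is (53797675/1377936989) + ((542320675/89989884897)*sqrt(283))*i.
The factor μ**2 - 5*μ/7 + 11/7 splits as (μ - a)(μ - a') with a = (5/14) + ((1/14)*sqrt(283))*i, a' = (5/14) - ((1/14)*sqrt(283))*i. At the order-1 pole a set g(μ) = (μ - a)*f(μ) = [(29*μ**2/34 + 2*μ/13 + 19/21)/(μ + 11/10)**2] / (μ - a').
Simple pole: residue = g(a) at a = (5/14) + ((1/14)*sqrt(283))*i, which is (53797675/1377936989) - ((542320675/89989884897)*sqrt(283))*i.
List the singular points by increasing real part (a conjugate pair: the negative imaginary part first).

Radius of convergence at 0: 11/10.
At -11/10: a pole of order 2; residue -107595350/1377936989.
At (5/14) - ((1/14)*sqrt(283))*i: a pole of order 1; residue (53797675/1377936989) + ((542320675/89989884897)*sqrt(283))*i.
At (5/14) + ((1/14)*sqrt(283))*i: a pole of order 1; residue (53797675/1377936989) - ((542320675/89989884897)*sqrt(283))*i.


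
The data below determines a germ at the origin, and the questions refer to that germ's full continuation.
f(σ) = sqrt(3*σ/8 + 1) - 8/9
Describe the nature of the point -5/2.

There is no denominator, hence no pole anywhere.
Branch term sqrt(1 - σ/(-8/3)): argument at -5/2 is 1/16, nonzero, so -5/2 is not its branch point (a point on a principal cut is still regular for the continued germ).
So the germ continues analytically to -5/2.

The point is a regular point.


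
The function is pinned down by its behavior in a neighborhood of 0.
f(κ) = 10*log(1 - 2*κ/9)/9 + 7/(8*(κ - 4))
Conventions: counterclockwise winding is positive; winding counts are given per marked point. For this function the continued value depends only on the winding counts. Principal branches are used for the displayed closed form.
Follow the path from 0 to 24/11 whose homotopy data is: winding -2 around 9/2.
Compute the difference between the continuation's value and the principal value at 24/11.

The rational part is single-valued and drops out of the difference; each branch term changes only by its own monodromy.
(10/9)*log(1 - κ/(9/2)): each positive loop around 9/2 adds 2*pi*i to the log, so winding -2 contributes (10/9)*(-2)*2*pi*i = -(40/9)*pi*i.
Summing the contributions at κ = 24/11 gives -(40/9)*pi*i.

Continued minus principal equals -(40/9)*pi*i.


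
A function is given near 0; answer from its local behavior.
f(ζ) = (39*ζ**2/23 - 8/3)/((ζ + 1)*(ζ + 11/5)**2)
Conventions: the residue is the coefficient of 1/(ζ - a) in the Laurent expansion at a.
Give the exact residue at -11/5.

The residue is 5887/2484.

At the order-2 pole -11/5 set g(ζ) = (ζ - (-11/5))^2*f(ζ) = (39*ζ**2/23 - 8/3)/(ζ + 1).
Order-2 pole: residue = g'(a); g'(-11/5) = 5887/2484, so the residue is 5887/2484.


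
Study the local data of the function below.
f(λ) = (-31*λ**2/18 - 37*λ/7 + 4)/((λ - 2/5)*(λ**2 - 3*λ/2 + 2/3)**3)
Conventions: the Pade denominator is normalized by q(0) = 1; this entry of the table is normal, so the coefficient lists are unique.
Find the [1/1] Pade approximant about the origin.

Taylor coefficients needed (expand at 0): a_0 = -135/4, a_1 = -14985/56, a_2 = -549555/448.
Write the denominator as Q(λ) = 1 + q1*λ. Requiring Q*f - P = O(λ^3) with deg P <= 1 kills the coefficients of λ^2..λ^2 in Q*f:
  λ^2: a_2 + q1*a_1 = 0, i.e. -549555/448 + (-14985/56)*q1 = 0.
Solving this linear system: q1 = -36637/7992.
The numerator is Q*f truncated at degree 1: P0 = a_0 = -135/4; P1 = a_1 + q1*a_0 = -935485/8288.

The Pade approximant has numerator coefficients [-135/4, -935485/8288]; denominator coefficients [1, -36637/7992].


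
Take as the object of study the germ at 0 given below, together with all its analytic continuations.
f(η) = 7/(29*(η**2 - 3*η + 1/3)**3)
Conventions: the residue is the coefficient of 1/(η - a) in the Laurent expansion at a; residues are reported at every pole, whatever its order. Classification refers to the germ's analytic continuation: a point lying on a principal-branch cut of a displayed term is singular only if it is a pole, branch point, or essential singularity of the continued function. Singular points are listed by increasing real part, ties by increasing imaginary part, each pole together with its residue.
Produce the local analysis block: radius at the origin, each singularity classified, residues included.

Denominator factor (η**2 - 3*η + 1/3)^3: discriminant 23/3, real irrational roots 3/2 + (1/6)*sqrt(69) and 3/2 - (1/6)*sqrt(69); poles of order 3, moduli 3/2 + (1/6)*sqrt(69) and 3/2 - (1/6)*sqrt(69).
The radius of convergence is the smallest modulus among the singular points: 3/2 - (1/6)*sqrt(69).
The factor η**2 - 3*η + 1/3 splits as (η - a)(η - a') with a = 3/2 - (1/6)*sqrt(69), a' = 3/2 + (1/6)*sqrt(69). At the order-3 pole a set g(η) = (η - a)^3*f(η) = [7/29] / (η - a')^3.
Order-3 pole: residue = g''(a)/2; g''(3/2 - (1/6)*sqrt(69)) = -(756/352843)*sqrt(69), so the residue is -(378/352843)*sqrt(69).
The factor η**2 - 3*η + 1/3 splits as (η - a)(η - a') with a = 3/2 + (1/6)*sqrt(69), a' = 3/2 - (1/6)*sqrt(69). At the order-3 pole a set g(η) = (η - a)^3*f(η) = [7/29] / (η - a')^3.
Order-3 pole: residue = g''(a)/2; g''(3/2 + (1/6)*sqrt(69)) = (756/352843)*sqrt(69), so the residue is (378/352843)*sqrt(69).
List the singular points by increasing real part (a conjugate pair: the negative imaginary part first).

Radius of convergence at 0: 3/2 - (1/6)*sqrt(69).
At 3/2 - (1/6)*sqrt(69): a pole of order 3; residue -(378/352843)*sqrt(69).
At 3/2 + (1/6)*sqrt(69): a pole of order 3; residue (378/352843)*sqrt(69).


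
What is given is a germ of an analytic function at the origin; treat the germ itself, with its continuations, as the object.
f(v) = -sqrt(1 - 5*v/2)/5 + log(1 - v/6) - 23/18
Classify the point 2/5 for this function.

The point is an algebraic (square-root) branch point.

The term (-1/5)*sqrt(1 - v/(2/5)) has argument 1 - 2/5/(2/5) = 0 at 2/5: a square-root (algebraic, two-sheeted) branch point; the remaining terms are analytic or single-valued there.


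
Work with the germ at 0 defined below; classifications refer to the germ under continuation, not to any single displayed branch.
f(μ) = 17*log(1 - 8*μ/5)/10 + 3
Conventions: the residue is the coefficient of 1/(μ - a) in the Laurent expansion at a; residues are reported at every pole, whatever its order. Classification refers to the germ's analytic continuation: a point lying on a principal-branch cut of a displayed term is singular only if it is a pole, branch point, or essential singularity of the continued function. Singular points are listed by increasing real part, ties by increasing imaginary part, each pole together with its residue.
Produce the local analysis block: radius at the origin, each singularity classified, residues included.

Radius of convergence at 0: 5/8.
At 5/8: a logarithmic branch point.

Branch term (17/10)*log(1 - μ/(5/8)): its argument vanishes at μ = 5/8, a logarithmic branch point, modulus 5/8.
The radius of convergence is the smallest modulus among the singular points: 5/8.


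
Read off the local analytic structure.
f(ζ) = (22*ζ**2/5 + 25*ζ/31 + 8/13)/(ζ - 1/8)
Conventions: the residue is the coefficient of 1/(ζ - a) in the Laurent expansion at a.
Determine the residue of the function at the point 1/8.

At the order-1 pole 1/8 set g(ζ) = (ζ - (1/8))*f(ζ) = 22*ζ**2/5 + 25*ζ/31 + 8/13.
Simple pole: residue = g(a) at a = 1/8, which is 50613/64480.

The residue is 50613/64480.


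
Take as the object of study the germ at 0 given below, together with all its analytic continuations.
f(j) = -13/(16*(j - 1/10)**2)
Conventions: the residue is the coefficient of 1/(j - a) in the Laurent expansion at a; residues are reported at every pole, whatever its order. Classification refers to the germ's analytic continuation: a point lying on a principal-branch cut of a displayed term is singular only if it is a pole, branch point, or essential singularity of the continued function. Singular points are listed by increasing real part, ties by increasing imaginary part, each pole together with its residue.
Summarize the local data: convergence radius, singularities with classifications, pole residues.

Denominator factor (j - 1/10)^2: pole of order 2 at 1/10, modulus 1/10.
The radius of convergence is the smallest modulus among the singular points: 1/10.
At the order-2 pole 1/10 set g(j) = (j - (1/10))^2*f(j) = -13/16.
Order-2 pole: residue = g'(a); g'(1/10) = 0, so the residue is 0.

Radius of convergence at 0: 1/10.
At 1/10: a pole of order 2; residue 0.


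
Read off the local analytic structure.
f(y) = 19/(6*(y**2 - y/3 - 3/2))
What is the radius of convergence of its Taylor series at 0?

Denominator factor (y**2 - y/3 - 3/2): discriminant 55/9, real irrational roots 1/6 + (1/6)*sqrt(55) and 1/6 - (1/6)*sqrt(55); poles of order 1, moduli 1/6 + (1/6)*sqrt(55) and -1/6 + (1/6)*sqrt(55).
The radius of convergence is the smallest modulus among the singular points: -1/6 + (1/6)*sqrt(55).

The radius of convergence is -1/6 + (1/6)*sqrt(55).


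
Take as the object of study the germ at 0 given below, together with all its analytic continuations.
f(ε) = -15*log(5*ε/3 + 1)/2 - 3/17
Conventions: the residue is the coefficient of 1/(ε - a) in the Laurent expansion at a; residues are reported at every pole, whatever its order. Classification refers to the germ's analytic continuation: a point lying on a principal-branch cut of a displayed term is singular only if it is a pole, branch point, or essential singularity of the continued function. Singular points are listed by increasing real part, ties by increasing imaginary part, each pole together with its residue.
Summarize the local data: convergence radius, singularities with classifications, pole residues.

Radius of convergence at 0: 3/5.
At -3/5: a logarithmic branch point.

Branch term (-15/2)*log(1 - ε/(-3/5)): its argument vanishes at ε = -3/5, a logarithmic branch point, modulus 3/5.
The radius of convergence is the smallest modulus among the singular points: 3/5.


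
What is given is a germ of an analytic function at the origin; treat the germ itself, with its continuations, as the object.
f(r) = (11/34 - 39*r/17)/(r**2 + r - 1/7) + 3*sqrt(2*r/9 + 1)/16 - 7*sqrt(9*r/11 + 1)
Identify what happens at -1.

The point is a regular point.

Denominator factors: r**2 + r - 1/7 = -1/7 at r = -1 — none vanishes.
Branch term sqrt(1 - r/(-11/9)): argument at -1 is 2/11, nonzero, so -1 is not its branch point (a point on a principal cut is still regular for the continued germ).
Branch term sqrt(1 - r/(-9/2)): argument at -1 is 7/9, nonzero, so -1 is not its branch point (a point on a principal cut is still regular for the continued germ).
So the germ continues analytically to -1.


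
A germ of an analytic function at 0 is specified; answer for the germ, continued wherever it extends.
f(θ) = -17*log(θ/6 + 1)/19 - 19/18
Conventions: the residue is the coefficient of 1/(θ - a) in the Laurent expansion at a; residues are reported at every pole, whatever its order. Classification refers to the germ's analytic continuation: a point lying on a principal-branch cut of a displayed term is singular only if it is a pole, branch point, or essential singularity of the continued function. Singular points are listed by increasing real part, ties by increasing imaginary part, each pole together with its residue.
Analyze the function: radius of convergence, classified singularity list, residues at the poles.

Branch term (-17/19)*log(1 - θ/(-6)): its argument vanishes at θ = -6, a logarithmic branch point, modulus 6.
The radius of convergence is the smallest modulus among the singular points: 6.

Radius of convergence at 0: 6.
At -6: a logarithmic branch point.


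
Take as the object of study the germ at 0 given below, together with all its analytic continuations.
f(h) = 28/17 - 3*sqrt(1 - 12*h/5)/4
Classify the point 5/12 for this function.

The term (-3/4)*sqrt(1 - h/(5/12)) has argument 1 - 5/12/(5/12) = 0 at 5/12: a square-root (algebraic, two-sheeted) branch point; the remaining terms are analytic or single-valued there.

The point is an algebraic (square-root) branch point.


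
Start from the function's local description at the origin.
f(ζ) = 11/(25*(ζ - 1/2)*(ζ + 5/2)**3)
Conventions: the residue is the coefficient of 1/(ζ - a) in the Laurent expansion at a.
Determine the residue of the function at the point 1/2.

At the order-1 pole 1/2 set g(ζ) = (ζ - (1/2))*f(ζ) = 11/(25*(ζ + 5/2)**3).
Simple pole: residue = g(a) at a = 1/2, which is 11/675.

The residue is 11/675.


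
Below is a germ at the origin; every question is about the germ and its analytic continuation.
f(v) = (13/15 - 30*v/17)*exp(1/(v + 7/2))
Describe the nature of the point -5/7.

There is no denominator, hence no pole anywhere.
The essential point of exp(1/(v - (-7/2))) is -7/2, not -5/7.
So the germ continues analytically to -5/7.

The point is a regular point.


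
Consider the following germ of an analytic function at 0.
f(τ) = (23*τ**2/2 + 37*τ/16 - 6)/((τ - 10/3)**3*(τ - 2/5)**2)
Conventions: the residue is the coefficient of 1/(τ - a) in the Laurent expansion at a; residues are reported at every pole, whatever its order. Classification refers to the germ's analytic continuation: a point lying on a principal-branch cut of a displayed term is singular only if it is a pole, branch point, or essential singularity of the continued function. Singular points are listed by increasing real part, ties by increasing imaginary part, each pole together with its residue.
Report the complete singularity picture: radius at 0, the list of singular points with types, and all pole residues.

Denominator factor (τ - 2/5)^2: pole of order 2 at 2/5, modulus 2/5.
Denominator factor (τ - 10/3)^3: pole of order 3 at 10/3, modulus 10/3.
The radius of convergence is the smallest modulus among the singular points: 2/5.
At the order-2 pole 2/5 set g(τ) = (τ - (2/5))^2*f(τ) = (23*τ**2/2 + 37*τ/16 - 6)/(τ - 10/3)**3.
Order-2 pole: residue = g'(a); g'(2/5) = -9746325/29984768, so the residue is -9746325/29984768.
At the order-3 pole 10/3 set g(τ) = (τ - (10/3))^3*f(τ) = (23*τ**2/2 + 37*τ/16 - 6)/(τ - 2/5)**2.
Order-3 pole: residue = g''(a)/2; g''(10/3) = 9746325/14992384, so the residue is 9746325/29984768.
List the singular points by increasing real part (a conjugate pair: the negative imaginary part first).

Radius of convergence at 0: 2/5.
At 2/5: a pole of order 2; residue -9746325/29984768.
At 10/3: a pole of order 3; residue 9746325/29984768.


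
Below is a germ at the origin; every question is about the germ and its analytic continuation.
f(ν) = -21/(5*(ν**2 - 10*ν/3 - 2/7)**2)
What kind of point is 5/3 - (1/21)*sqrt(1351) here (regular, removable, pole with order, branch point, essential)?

The denominator factor ν**2 - 10*ν/3 - 2/7 vanishes at 5/3 - (1/21)*sqrt(1351) and appears to the power 2; the numerator there equals -21/5, nonzero, and no other factor vanishes.
Hence a pole whose order is the multiplicity, 2.

The point is a pole of order 2.


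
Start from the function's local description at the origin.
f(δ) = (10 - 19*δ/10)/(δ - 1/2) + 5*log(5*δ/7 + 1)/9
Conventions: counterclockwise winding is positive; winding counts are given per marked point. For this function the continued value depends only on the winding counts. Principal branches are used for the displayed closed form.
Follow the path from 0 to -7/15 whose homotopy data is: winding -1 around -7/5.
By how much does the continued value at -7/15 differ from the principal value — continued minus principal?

Continued minus principal equals -(10/9)*pi*i.

The rational part is single-valued and drops out of the difference; each branch term changes only by its own monodromy.
(5/9)*log(1 - δ/(-7/5)): each positive loop around -7/5 adds 2*pi*i to the log, so winding -1 contributes (5/9)*(-1)*2*pi*i = -(10/9)*pi*i.
Summing the contributions at δ = -7/15 gives -(10/9)*pi*i.


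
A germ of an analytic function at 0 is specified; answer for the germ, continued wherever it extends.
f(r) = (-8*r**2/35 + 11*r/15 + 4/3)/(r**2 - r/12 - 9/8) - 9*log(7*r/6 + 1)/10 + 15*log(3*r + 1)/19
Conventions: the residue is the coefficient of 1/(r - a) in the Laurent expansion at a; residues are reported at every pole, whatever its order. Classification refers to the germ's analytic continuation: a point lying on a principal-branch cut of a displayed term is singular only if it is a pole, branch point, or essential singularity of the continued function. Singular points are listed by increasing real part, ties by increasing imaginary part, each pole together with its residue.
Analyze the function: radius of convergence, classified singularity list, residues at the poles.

Radius of convergence at 0: 1/3.
At 1/24 - (1/24)*sqrt(649): a pole of order 1; residue 5/14 - (929/45430)*sqrt(649).
At -6/7: a logarithmic branch point.
At -1/3: a logarithmic branch point.
At 1/24 + (1/24)*sqrt(649): a pole of order 1; residue 5/14 + (929/45430)*sqrt(649).

Denominator factor (r**2 - r/12 - 9/8): discriminant 649/144, real irrational roots 1/24 + (1/24)*sqrt(649) and 1/24 - (1/24)*sqrt(649); poles of order 1, moduli 1/24 + (1/24)*sqrt(649) and -1/24 + (1/24)*sqrt(649).
Branch term (-9/10)*log(1 - r/(-6/7)): its argument vanishes at r = -6/7, a logarithmic branch point, modulus 6/7.
Branch term (15/19)*log(1 - r/(-1/3)): its argument vanishes at r = -1/3, a logarithmic branch point, modulus 1/3.
The radius of convergence is the smallest modulus among the singular points: 1/3.
The branch terms are analytic at 1/24 - (1/24)*sqrt(649) and contribute nothing to the residue; only the rational part matters.
The factor r**2 - r/12 - 9/8 splits as (r - a)(r - a') with a = 1/24 - (1/24)*sqrt(649), a' = 1/24 + (1/24)*sqrt(649). At the order-1 pole a set g(r) = (r - a)*(rational part) = [-8*r**2/35 + 11*r/15 + 4/3] / (r - a').
Simple pole: residue = g(a) at a = 1/24 - (1/24)*sqrt(649), which is 5/14 - (929/45430)*sqrt(649).
The branch terms are analytic at 1/24 + (1/24)*sqrt(649) and contribute nothing to the residue; only the rational part matters.
The factor r**2 - r/12 - 9/8 splits as (r - a)(r - a') with a = 1/24 + (1/24)*sqrt(649), a' = 1/24 - (1/24)*sqrt(649). At the order-1 pole a set g(r) = (r - a)*(rational part) = [-8*r**2/35 + 11*r/15 + 4/3] / (r - a').
Simple pole: residue = g(a) at a = 1/24 + (1/24)*sqrt(649), which is 5/14 + (929/45430)*sqrt(649).
List the singular points by increasing real part (a conjugate pair: the negative imaginary part first).


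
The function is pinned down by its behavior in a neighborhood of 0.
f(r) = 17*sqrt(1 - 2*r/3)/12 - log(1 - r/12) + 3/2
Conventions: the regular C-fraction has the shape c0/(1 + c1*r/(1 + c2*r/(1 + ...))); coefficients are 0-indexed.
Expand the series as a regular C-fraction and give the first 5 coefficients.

The regular C-fraction coefficients are [35/12, 2/15, -183/560, -16675/184464, -2505731/10985490].

Taylor coefficients (expand at 0): a_0 = 35/12, a_1 = -7/18, a_2 = -65/864, a_3 = -5/192, a_4 = -2717/248832.
c0 = a_0 = 35/12. Peel one level at a time: if S = 1 + c*r/S' with S'(0) = 1, then c is the r-coefficient of S and S' = c*r/(S - 1).
S_1 = c0/f = 1 + (2/15)*r + (61/1400)*r^2 + ...; c1 = 2/15.
S_2 = c1*r/(S_1 - 1) = 1 + (-183/560)*r + (-3335/112896)*r^2 + ...; c2 = -183/560.
S_3 = c2*r/(S_2 - 1) = 1 + (-16675/184464)*r + (-12528655/607624416)*r^2 + ...; c3 = -16675/184464.
S_4 = c3*r/(S_3 - 1) = 1 + (-2505731/10985490)*r + ...; c4 = -2505731/10985490.


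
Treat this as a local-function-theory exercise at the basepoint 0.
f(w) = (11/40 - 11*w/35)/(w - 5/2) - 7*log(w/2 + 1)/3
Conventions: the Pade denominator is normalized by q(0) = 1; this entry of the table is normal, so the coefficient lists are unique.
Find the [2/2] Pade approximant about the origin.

The Pade approximant has numerator coefficients [-11/100, -4249753/4506180, 746299863/420576800]; denominator coefficients [1, -484271/375515, -4173601/9012360].

Taylor coefficients needed (expand at 0): a_0 = -11/100, a_1 = -2848/2625, a_2 = 34057/105000, a_3 = -132533/1575000, a_4 = 875449/21000000.
Write the denominator as Q(w) = 1 + q1*w + q2*w^2. Requiring Q*f - P = O(w^5) with deg P <= 2 kills the coefficients of w^3..w^4 in Q*f:
  w^3: a_3 + q1*a_2 + q2*a_1 = 0, i.e. -132533/1575000 + (34057/105000)*q1 + (-2848/2625)*q2 = 0.
  w^4: a_4 + q1*a_3 + q2*a_2 = 0, i.e. 875449/21000000 + (-132533/1575000)*q1 + (34057/105000)*q2 = 0.
Solving this linear system: q1 = -484271/375515, q2 = -4173601/9012360.
The numerator is Q*f truncated at degree 2: P0 = a_0 = -11/100; P1 = a_1 + q1*a_0 = -4249753/4506180; P2 = a_2 + q1*a_1 + q2*a_0 = 746299863/420576800.


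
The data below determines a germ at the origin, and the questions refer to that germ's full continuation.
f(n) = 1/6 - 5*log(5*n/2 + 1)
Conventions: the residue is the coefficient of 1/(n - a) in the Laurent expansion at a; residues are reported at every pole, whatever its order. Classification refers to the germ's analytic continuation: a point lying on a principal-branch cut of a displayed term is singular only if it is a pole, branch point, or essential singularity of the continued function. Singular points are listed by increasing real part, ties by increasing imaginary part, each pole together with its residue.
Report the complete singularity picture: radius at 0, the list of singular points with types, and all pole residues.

Branch term (-5)*log(1 - n/(-2/5)): its argument vanishes at n = -2/5, a logarithmic branch point, modulus 2/5.
The radius of convergence is the smallest modulus among the singular points: 2/5.

Radius of convergence at 0: 2/5.
At -2/5: a logarithmic branch point.


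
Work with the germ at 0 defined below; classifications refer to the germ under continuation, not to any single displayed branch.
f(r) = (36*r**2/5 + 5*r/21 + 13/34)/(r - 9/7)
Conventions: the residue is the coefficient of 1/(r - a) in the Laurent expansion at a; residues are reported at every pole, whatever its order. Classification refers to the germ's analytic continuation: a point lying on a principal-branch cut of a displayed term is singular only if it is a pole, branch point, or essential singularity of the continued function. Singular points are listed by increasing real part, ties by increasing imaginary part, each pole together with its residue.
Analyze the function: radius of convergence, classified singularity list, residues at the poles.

Radius of convergence at 0: 9/7.
At 9/7: a pole of order 1; residue 104879/8330.

Denominator factor (r - 9/7): pole of order 1 at 9/7, modulus 9/7.
The radius of convergence is the smallest modulus among the singular points: 9/7.
At the order-1 pole 9/7 set g(r) = (r - (9/7))*f(r) = 36*r**2/5 + 5*r/21 + 13/34.
Simple pole: residue = g(a) at a = 9/7, which is 104879/8330.


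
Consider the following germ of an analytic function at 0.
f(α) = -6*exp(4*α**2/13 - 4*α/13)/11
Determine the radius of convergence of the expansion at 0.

The radius of convergence is infinite.

The factor exp(4*α**2/13 - 4*α/13) is entire and contributes no finite singular point.
The polynomial part has no poles.
No finite singular points: the Taylor series at 0 converges everywhere.


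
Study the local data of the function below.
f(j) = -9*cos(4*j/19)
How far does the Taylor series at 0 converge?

The radius of convergence is infinite.

The factor cos(4*j/19) is entire and contributes no finite singular point.
The polynomial part has no poles.
No finite singular points: the Taylor series at 0 converges everywhere.


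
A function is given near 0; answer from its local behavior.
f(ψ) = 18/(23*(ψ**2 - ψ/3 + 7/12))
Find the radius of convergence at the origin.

Denominator factor (ψ**2 - ψ/3 + 7/12): discriminant -20/9, complex-conjugate roots (1/6) + ((1/3)*sqrt(5))*i and (1/6) - ((1/3)*sqrt(5))*i; poles of order 1, moduli (1/6)*sqrt(21) and (1/6)*sqrt(21).
The radius of convergence is the smallest modulus among the singular points: (1/6)*sqrt(21).

The radius of convergence is (1/6)*sqrt(21).


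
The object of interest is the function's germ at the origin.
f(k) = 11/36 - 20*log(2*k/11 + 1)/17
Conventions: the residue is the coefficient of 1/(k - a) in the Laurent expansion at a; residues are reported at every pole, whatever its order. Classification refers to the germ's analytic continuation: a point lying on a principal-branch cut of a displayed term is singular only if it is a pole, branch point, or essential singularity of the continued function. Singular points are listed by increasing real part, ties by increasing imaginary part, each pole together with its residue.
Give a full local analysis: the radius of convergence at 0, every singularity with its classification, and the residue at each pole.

Branch term (-20/17)*log(1 - k/(-11/2)): its argument vanishes at k = -11/2, a logarithmic branch point, modulus 11/2.
The radius of convergence is the smallest modulus among the singular points: 11/2.

Radius of convergence at 0: 11/2.
At -11/2: a logarithmic branch point.


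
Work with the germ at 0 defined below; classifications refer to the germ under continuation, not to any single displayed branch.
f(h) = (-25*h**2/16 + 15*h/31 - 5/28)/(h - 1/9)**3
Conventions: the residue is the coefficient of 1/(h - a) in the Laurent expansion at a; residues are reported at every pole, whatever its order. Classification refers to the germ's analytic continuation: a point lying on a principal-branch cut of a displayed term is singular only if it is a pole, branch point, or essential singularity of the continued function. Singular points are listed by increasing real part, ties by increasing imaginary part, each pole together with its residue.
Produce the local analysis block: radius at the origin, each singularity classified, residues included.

Radius of convergence at 0: 1/9.
At 1/9: a pole of order 3; residue -25/16.

Denominator factor (h - 1/9)^3: pole of order 3 at 1/9, modulus 1/9.
The radius of convergence is the smallest modulus among the singular points: 1/9.
At the order-3 pole 1/9 set g(h) = (h - (1/9))^3*f(h) = -25*h**2/16 + 15*h/31 - 5/28.
Order-3 pole: residue = g''(a)/2; g''(1/9) = -25/8, so the residue is -25/16.


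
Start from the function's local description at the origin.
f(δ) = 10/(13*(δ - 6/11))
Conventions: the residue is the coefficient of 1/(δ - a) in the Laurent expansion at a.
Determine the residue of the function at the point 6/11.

At the order-1 pole 6/11 set g(δ) = (δ - (6/11))*f(δ) = 10/13.
Simple pole: residue = g(a) at a = 6/11, which is 10/13.

The residue is 10/13.


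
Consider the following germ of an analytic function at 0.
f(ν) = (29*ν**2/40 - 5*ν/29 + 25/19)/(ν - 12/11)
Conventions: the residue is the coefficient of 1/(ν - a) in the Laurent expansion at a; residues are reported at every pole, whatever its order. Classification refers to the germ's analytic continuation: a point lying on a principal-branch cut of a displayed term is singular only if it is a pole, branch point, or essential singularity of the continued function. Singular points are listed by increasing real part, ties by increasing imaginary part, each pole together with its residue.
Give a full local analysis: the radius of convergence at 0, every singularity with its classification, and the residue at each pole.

Radius of convergence at 0: 12/11.
At 12/11: a pole of order 1; residue 663547/333355.

Denominator factor (ν - 12/11): pole of order 1 at 12/11, modulus 12/11.
The radius of convergence is the smallest modulus among the singular points: 12/11.
At the order-1 pole 12/11 set g(ν) = (ν - (12/11))*f(ν) = 29*ν**2/40 - 5*ν/29 + 25/19.
Simple pole: residue = g(a) at a = 12/11, which is 663547/333355.


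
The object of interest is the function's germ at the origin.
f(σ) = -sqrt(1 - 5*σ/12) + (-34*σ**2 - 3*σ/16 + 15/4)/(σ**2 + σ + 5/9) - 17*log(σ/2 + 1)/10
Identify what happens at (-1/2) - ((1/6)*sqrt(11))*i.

The denominator factor σ**2 + σ + 5/9 vanishes at (-1/2) - ((1/6)*sqrt(11))*i and appears to the power 1; the numerator there equals (1651/288) - ((541/96)*sqrt(11))*i, nonzero, and no other factor vanishes.
The branch terms are analytic at this point.
Hence a pole whose order is the multiplicity, 1.

The point is a pole of order 1.


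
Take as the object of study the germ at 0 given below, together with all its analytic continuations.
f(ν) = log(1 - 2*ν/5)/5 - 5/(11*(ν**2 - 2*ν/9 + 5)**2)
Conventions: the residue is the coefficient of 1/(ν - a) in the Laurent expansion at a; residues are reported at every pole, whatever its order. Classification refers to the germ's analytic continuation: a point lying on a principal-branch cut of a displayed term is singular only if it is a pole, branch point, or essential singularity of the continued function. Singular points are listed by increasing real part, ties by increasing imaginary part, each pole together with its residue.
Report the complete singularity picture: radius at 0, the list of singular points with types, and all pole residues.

Radius of convergence at 0: sqrt(5).
At (1/9) - ((2/9)*sqrt(101))*i: a pole of order 2; residue -((3645/3590752)*sqrt(101))*i.
At (1/9) + ((2/9)*sqrt(101))*i: a pole of order 2; residue ((3645/3590752)*sqrt(101))*i.
At 5/2: a logarithmic branch point.

Denominator factor (ν**2 - 2*ν/9 + 5)^2: discriminant -1616/81, complex-conjugate roots (1/9) + ((2/9)*sqrt(101))*i and (1/9) - ((2/9)*sqrt(101))*i; poles of order 2, moduli sqrt(5) and sqrt(5).
Branch term (1/5)*log(1 - ν/(5/2)): its argument vanishes at ν = 5/2, a logarithmic branch point, modulus 5/2.
The radius of convergence is the smallest modulus among the singular points: sqrt(5).
The branch term is analytic at (1/9) - ((2/9)*sqrt(101))*i and contributes nothing to the residue; only the rational part matters.
The factor ν**2 - 2*ν/9 + 5 splits as (ν - a)(ν - a') with a = (1/9) - ((2/9)*sqrt(101))*i, a' = (1/9) + ((2/9)*sqrt(101))*i. At the order-2 pole a set g(ν) = (ν - a)^2*(rational part) = [-5/11] / (ν - a')^2.
Order-2 pole: residue = g'(a); g'((1/9) - ((2/9)*sqrt(101))*i) = -((3645/3590752)*sqrt(101))*i, so the residue is -((3645/3590752)*sqrt(101))*i.
The branch term is analytic at (1/9) + ((2/9)*sqrt(101))*i and contributes nothing to the residue; only the rational part matters.
The factor ν**2 - 2*ν/9 + 5 splits as (ν - a)(ν - a') with a = (1/9) + ((2/9)*sqrt(101))*i, a' = (1/9) - ((2/9)*sqrt(101))*i. At the order-2 pole a set g(ν) = (ν - a)^2*(rational part) = [-5/11] / (ν - a')^2.
Order-2 pole: residue = g'(a); g'((1/9) + ((2/9)*sqrt(101))*i) = ((3645/3590752)*sqrt(101))*i, so the residue is ((3645/3590752)*sqrt(101))*i.
List the singular points by increasing real part (a conjugate pair: the negative imaginary part first).


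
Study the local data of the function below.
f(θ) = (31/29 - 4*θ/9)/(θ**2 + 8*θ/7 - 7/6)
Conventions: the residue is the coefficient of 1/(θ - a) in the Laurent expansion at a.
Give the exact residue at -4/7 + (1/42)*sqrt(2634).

The residue is -2/9 + (2417/229158)*sqrt(2634).

The factor θ**2 + 8*θ/7 - 7/6 splits as (θ - a)(θ - a') with a = -4/7 + (1/42)*sqrt(2634), a' = -4/7 - (1/42)*sqrt(2634). At the order-1 pole a set g(θ) = (θ - a)*f(θ) = [31/29 - 4*θ/9] / (θ - a').
Simple pole: residue = g(a) at a = -4/7 + (1/42)*sqrt(2634), which is -2/9 + (2417/229158)*sqrt(2634).


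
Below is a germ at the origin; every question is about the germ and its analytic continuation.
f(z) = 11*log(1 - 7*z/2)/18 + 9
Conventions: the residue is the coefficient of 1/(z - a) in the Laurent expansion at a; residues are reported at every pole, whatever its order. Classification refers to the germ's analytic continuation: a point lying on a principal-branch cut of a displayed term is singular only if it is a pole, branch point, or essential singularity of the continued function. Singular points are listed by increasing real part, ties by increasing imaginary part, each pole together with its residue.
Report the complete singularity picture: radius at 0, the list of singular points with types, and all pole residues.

Radius of convergence at 0: 2/7.
At 2/7: a logarithmic branch point.

Branch term (11/18)*log(1 - z/(2/7)): its argument vanishes at z = 2/7, a logarithmic branch point, modulus 2/7.
The radius of convergence is the smallest modulus among the singular points: 2/7.


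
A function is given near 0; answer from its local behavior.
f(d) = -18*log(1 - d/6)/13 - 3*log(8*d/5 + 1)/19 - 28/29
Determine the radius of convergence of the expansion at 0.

Branch term (-18/13)*log(1 - d/(6)): its argument vanishes at d = 6, a logarithmic branch point, modulus 6.
Branch term (-3/19)*log(1 - d/(-5/8)): its argument vanishes at d = -5/8, a logarithmic branch point, modulus 5/8.
The radius of convergence is the smallest modulus among the singular points: 5/8.

The radius of convergence is 5/8.


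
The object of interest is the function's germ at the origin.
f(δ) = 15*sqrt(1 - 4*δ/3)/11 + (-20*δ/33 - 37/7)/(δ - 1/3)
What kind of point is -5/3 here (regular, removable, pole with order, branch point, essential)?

The point is a regular point.

Denominator factors: δ - 1/3 = -2 at δ = -5/3 — none vanishes.
Branch term sqrt(1 - δ/(3/4)): argument at -5/3 is 29/9, nonzero, so -5/3 is not its branch point (a point on a principal cut is still regular for the continued germ).
So the germ continues analytically to -5/3.
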